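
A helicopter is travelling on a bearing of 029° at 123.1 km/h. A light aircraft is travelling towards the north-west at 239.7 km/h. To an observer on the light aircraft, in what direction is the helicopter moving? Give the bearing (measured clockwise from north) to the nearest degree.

105°

Taking east as x and north as y: helicopter velocity = (59.680, 107.666) km/h; light aircraft velocity = (-169.493, 169.493) km/h.
Velocity of helicopter relative to light aircraft = (59.680, 107.666) − (-169.493, 169.493) = (229.174, -61.828) km/h.
Bearing = atan2(229.17, -61.83) = 105.10° clockwise from north.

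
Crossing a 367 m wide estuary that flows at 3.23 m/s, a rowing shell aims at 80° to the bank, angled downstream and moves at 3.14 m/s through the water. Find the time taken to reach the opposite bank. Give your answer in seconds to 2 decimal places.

The component of the rowing shell's velocity perpendicular to the bank is 3.14 × sin 80° = 3.092 m/s.
Only the cross-stream component determines the crossing time; the current contributes nothing perpendicular to the bank.
Time = 367 / 3.092 = 118.682 s.

118.68 s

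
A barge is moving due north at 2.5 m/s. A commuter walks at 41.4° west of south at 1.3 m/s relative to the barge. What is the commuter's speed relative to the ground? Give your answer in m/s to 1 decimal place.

1.8 m/s

Taking east as x and north as y: barge velocity = (0.000, 2.500) m/s; commuter velocity relative to barge = (-0.860, -0.975) m/s.
Velocity relative to ground = (0.000, 2.500) + (-0.860, -0.975) = (-0.860, 1.525) m/s.
Speed = |(-0.860, 1.525)| = 1.751 m/s.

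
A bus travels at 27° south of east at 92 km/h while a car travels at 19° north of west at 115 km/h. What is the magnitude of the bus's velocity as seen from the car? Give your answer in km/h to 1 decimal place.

Taking east as x and north as y: bus velocity = (81.973, -41.767) km/h; car velocity = (-108.735, 37.440) km/h.
Velocity of bus relative to car = (81.973, -41.767) − (-108.735, 37.440) = (190.707, -79.207) km/h.
Magnitude = |(190.707, -79.207)| = 206.502 km/h.

206.5 km/h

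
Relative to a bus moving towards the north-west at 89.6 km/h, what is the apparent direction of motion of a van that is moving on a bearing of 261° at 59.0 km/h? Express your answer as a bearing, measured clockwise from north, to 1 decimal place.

176.0°

Taking east as x and north as y: van velocity = (-58.274, -9.230) km/h; bus velocity = (-63.357, 63.357) km/h.
Velocity of van relative to bus = (-58.274, -9.230) − (-63.357, 63.357) = (5.083, -72.586) km/h.
Bearing = atan2(5.08, -72.59) = 175.99° clockwise from north.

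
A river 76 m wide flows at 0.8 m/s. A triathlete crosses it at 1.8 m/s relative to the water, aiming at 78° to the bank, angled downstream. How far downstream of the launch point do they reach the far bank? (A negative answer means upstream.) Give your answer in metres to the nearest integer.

51 m

Perpendicular speed = 1.761 m/s; crossing time = 76 / 1.761 = 43.165 s.
Net downstream speed = 1.174 m/s.
Drift = 1.174 × 43.165 = 50.687 m (downstream).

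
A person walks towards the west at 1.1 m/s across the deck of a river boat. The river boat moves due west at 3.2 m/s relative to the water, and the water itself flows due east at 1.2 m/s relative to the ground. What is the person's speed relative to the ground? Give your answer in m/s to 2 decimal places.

3.10 m/s

In east/north components (m/s): person relative to river boat = (-1.100, 0.000); river boat relative to water = (-3.200, 0.000); water relative to ground = (1.200, 0.000).
Sum = (-3.100, 0.000) m/s.
Speed = |(-3.100, 0.000)| = 3.100 m/s.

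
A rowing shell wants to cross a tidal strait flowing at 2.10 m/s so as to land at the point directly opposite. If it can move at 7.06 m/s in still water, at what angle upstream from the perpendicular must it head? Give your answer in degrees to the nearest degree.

17°

To cancel the current, the upstream component of the rowing shell's velocity must equal the flow: 7.06 sin θ = 2.10.
sin θ = 2.10 / 7.06 = 0.2975.
θ = arcsin(0.2975) = 17.305°.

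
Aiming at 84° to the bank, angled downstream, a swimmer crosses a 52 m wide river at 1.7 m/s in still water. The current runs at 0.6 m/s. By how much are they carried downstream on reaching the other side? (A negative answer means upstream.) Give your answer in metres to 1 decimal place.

23.9 m

Perpendicular speed = 1.691 m/s; crossing time = 52 / 1.691 = 30.757 s.
Net downstream speed = 0.778 m/s.
Drift = 0.778 × 30.757 = 23.919 m (downstream).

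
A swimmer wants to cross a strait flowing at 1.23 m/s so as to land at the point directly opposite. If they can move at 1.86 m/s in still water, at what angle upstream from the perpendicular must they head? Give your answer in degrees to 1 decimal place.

To cancel the current, the upstream component of the swimmer's velocity must equal the flow: 1.86 sin θ = 1.23.
sin θ = 1.23 / 1.86 = 0.6613.
θ = arcsin(0.6613) = 41.398°.

41.4°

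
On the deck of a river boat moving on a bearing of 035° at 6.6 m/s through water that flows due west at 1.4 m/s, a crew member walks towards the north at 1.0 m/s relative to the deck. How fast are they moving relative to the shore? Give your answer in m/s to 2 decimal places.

6.84 m/s

In east/north components (m/s): crew member relative to river boat = (0.000, 1.000); river boat relative to water = (3.786, 5.406); water relative to ground = (-1.400, 0.000).
Sum = (2.386, 6.406) m/s.
Speed = |(2.386, 6.406)| = 6.836 m/s.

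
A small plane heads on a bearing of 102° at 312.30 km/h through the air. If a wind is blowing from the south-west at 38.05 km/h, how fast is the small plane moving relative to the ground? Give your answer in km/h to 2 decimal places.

334.55 km/h

Taking east as x and north as y: velocity relative to the air = (305.475, -64.931) km/h; the air relative to ground = (26.905, 26.905) km/h.
Velocity relative to ground = (305.475, -64.931) + (26.905, 26.905) = (332.381, -38.025) km/h.
Speed = |(332.381, -38.025)| = 334.549 km/h.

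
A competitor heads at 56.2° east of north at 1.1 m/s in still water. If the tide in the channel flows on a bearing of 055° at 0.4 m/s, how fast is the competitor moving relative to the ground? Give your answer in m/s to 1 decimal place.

1.5 m/s

Taking east as x and north as y: velocity relative to the water = (0.914, 0.612) m/s; the water relative to ground = (0.328, 0.229) m/s.
Velocity relative to ground = (0.914, 0.612) + (0.328, 0.229) = (1.242, 0.841) m/s.
Speed = |(1.242, 0.841)| = 1.500 m/s.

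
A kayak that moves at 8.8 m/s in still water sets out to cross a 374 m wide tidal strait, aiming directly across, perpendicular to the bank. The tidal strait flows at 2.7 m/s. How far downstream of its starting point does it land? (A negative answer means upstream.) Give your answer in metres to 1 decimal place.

114.8 m

Perpendicular speed = 8.800 m/s; crossing time = 374 / 8.800 = 42.500 s.
Net downstream speed = 2.700 m/s.
Drift = 2.700 × 42.500 = 114.750 m (downstream).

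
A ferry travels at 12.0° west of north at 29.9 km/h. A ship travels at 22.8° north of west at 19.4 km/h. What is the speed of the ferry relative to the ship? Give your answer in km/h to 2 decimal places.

Taking east as x and north as y: ferry velocity = (-6.217, 29.247) km/h; ship velocity = (-17.884, 7.518) km/h.
Velocity of ferry relative to ship = (-6.217, 29.247) − (-17.884, 7.518) = (11.668, 21.729) km/h.
Magnitude = |(11.668, 21.729)| = 24.663 km/h.

24.66 km/h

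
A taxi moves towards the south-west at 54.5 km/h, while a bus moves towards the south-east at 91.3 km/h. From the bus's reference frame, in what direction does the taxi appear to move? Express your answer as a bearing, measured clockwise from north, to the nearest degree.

Taking east as x and north as y: taxi velocity = (-38.537, -38.537) km/h; bus velocity = (64.559, -64.559) km/h.
Velocity of taxi relative to bus = (-38.537, -38.537) − (64.559, -64.559) = (-103.096, 26.022) km/h.
Bearing = atan2(-103.10, 26.02) = 284.17° clockwise from north.

284°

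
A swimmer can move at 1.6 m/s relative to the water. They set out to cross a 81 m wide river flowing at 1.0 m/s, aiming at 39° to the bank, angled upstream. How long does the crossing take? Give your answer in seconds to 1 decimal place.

80.4 s

The component of the swimmer's velocity perpendicular to the bank is 1.6 × sin 39° = 1.007 m/s.
Only the cross-stream component determines the crossing time; the current contributes nothing perpendicular to the bank.
Time = 81 / 1.007 = 80.444 s.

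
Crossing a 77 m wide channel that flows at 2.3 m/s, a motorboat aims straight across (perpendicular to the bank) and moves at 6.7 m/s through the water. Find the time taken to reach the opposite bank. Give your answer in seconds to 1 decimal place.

11.5 s

The component of the motorboat's velocity perpendicular to the bank is 6.7 m/s.
Only the cross-stream component determines the crossing time; the current contributes nothing perpendicular to the bank.
Time = 77 / 6.700 = 11.493 s.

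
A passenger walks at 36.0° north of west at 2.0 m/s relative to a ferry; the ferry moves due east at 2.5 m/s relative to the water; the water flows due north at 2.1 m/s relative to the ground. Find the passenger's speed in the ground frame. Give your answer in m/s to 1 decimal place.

In east/north components (m/s): passenger relative to ferry = (-1.618, 1.176); ferry relative to water = (2.500, 0.000); water relative to ground = (0.000, 2.100).
Sum = (0.882, 3.276) m/s.
Speed = |(0.882, 3.276)| = 3.392 m/s.

3.4 m/s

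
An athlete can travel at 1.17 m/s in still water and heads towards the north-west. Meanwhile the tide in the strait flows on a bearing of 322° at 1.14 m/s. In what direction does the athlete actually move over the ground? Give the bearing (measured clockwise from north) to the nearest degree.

318°

Taking east as x and north as y: velocity relative to the water = (-0.827, 0.827) m/s; the water relative to ground = (-0.702, 0.898) m/s.
Velocity relative to ground = (-0.827, 0.827) + (-0.702, 0.898) = (-1.529, 1.726) m/s.
Bearing = atan2(-1.53, 1.73) = 318.45° clockwise from north.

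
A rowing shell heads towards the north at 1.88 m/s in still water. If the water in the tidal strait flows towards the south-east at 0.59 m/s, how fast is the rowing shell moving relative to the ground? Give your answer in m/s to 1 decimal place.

1.5 m/s

Taking east as x and north as y: velocity relative to the water = (0.000, 1.880) m/s; the water relative to ground = (0.417, -0.417) m/s.
Velocity relative to ground = (0.000, 1.880) + (0.417, -0.417) = (0.417, 1.463) m/s.
Speed = |(0.417, 1.463)| = 1.521 m/s.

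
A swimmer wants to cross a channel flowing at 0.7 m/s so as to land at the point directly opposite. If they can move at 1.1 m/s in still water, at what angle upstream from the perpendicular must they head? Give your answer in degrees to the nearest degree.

40°

To cancel the current, the upstream component of the swimmer's velocity must equal the flow: 1.1 sin θ = 0.7.
sin θ = 0.7 / 1.1 = 0.6364.
θ = arcsin(0.6364) = 39.521°.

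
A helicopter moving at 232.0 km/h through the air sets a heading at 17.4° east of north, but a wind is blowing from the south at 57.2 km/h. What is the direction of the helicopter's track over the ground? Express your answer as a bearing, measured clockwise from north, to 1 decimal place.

Taking east as x and north as y: velocity relative to the air = (69.377, 221.384) km/h; the air relative to ground = (0.000, 57.200) km/h.
Velocity relative to ground = (69.377, 221.384) + (0.000, 57.200) = (69.377, 278.584) km/h.
Bearing = atan2(69.38, 278.58) = 13.98° clockwise from north.

014.0°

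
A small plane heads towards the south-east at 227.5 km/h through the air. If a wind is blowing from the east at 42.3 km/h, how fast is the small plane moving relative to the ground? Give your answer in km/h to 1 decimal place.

Taking east as x and north as y: velocity relative to the air = (160.867, -160.867) km/h; the air relative to ground = (-42.300, 0.000) km/h.
Velocity relative to ground = (160.867, -160.867) + (-42.300, 0.000) = (118.567, -160.867) km/h.
Speed = |(118.567, -160.867)| = 199.840 km/h.

199.8 km/h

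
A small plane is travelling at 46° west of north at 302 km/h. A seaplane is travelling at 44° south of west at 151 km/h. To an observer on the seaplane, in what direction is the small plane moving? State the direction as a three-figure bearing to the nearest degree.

341°

Taking east as x and north as y: small plane velocity = (-217.241, 209.787) km/h; seaplane velocity = (-108.620, -104.893) km/h.
Velocity of small plane relative to seaplane = (-217.241, 209.787) − (-108.620, -104.893) = (-108.620, 314.680) km/h.
Bearing = atan2(-108.62, 314.68) = 340.96° clockwise from north.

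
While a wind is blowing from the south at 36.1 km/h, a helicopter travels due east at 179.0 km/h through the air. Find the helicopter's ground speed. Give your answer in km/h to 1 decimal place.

182.6 km/h

Taking east as x and north as y: velocity relative to the air = (179.000, 0.000) km/h; the air relative to ground = (0.000, 36.100) km/h.
Velocity relative to ground = (179.000, 0.000) + (0.000, 36.100) = (179.000, 36.100) km/h.
Speed = |(179.000, 36.100)| = 182.604 km/h.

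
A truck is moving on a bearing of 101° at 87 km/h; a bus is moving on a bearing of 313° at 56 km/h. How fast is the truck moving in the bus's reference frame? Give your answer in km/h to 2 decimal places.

Taking east as x and north as y: truck velocity = (85.402, -16.600) km/h; bus velocity = (-40.956, 38.192) km/h.
Velocity of truck relative to bus = (85.402, -16.600) − (-40.956, 38.192) = (126.357, -54.792) km/h.
Magnitude = |(126.357, -54.792)| = 137.726 km/h.

137.73 km/h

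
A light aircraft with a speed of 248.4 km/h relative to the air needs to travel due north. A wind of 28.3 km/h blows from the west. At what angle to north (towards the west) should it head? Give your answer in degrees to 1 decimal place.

The wind pushes perpendicular to the desired track; the heading must have a component into the wind equal to 28.3 km/h: 248.4 sin θ = 28.3.
sin θ = 0.1139, so θ = 6.542°.

6.5°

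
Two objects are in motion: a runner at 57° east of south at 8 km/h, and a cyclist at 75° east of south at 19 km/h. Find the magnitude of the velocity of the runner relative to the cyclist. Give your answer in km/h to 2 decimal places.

Taking east as x and north as y: runner velocity = (6.709, -4.357) km/h; cyclist velocity = (18.353, -4.918) km/h.
Velocity of runner relative to cyclist = (6.709, -4.357) − (18.353, -4.918) = (-11.643, 0.560) km/h.
Magnitude = |(-11.643, 0.560)| = 11.657 km/h.

11.66 km/h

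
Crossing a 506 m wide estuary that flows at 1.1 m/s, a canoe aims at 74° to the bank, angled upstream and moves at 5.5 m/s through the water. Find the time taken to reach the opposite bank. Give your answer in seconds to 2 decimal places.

The component of the canoe's velocity perpendicular to the bank is 5.5 × sin 74° = 5.287 m/s.
The flow acts along the bank and has no component across it.
Time = 506 / 5.287 = 95.708 s.

95.71 s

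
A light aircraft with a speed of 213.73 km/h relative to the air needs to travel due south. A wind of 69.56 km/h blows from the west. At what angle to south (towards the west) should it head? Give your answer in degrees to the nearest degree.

19°

The wind pushes perpendicular to the desired track; the heading must have a component into the wind equal to 69.56 km/h: 213.73 sin θ = 69.56.
sin θ = 0.3255, so θ = 18.993°.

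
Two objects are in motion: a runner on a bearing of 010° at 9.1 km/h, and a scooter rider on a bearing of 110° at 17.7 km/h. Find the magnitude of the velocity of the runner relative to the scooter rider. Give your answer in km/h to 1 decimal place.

Taking east as x and north as y: runner velocity = (1.580, 8.962) km/h; scooter rider velocity = (16.633, -6.054) km/h.
Velocity of runner relative to scooter rider = (1.580, 8.962) − (16.633, -6.054) = (-15.052, 15.016) km/h.
Magnitude = |(-15.052, 15.016)| = 21.261 km/h.

21.3 km/h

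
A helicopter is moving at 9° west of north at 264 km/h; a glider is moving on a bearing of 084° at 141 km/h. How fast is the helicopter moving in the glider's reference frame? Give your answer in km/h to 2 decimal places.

305.73 km/h

Taking east as x and north as y: helicopter velocity = (-41.299, 260.750) km/h; glider velocity = (140.228, 14.739) km/h.
Velocity of helicopter relative to glider = (-41.299, 260.750) − (140.228, 14.739) = (-181.526, 246.011) km/h.
Magnitude = |(-181.526, 246.011)| = 305.734 km/h.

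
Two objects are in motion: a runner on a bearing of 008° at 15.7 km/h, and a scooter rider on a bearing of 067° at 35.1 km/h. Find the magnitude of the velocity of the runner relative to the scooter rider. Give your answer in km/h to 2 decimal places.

Taking east as x and north as y: runner velocity = (2.185, 15.547) km/h; scooter rider velocity = (32.310, 13.715) km/h.
Velocity of runner relative to scooter rider = (2.185, 15.547) − (32.310, 13.715) = (-30.125, 1.833) km/h.
Magnitude = |(-30.125, 1.833)| = 30.180 km/h.

30.18 km/h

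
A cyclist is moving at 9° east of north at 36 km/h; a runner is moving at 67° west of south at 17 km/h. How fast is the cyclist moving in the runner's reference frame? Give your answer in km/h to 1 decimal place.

47.3 km/h

Taking east as x and north as y: cyclist velocity = (5.632, 35.557) km/h; runner velocity = (-15.649, -6.642) km/h.
Velocity of cyclist relative to runner = (5.632, 35.557) − (-15.649, -6.642) = (21.280, 42.199) km/h.
Magnitude = |(21.280, 42.199)| = 47.261 km/h.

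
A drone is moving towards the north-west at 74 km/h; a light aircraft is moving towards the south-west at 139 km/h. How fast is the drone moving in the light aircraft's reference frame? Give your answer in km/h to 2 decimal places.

Taking east as x and north as y: drone velocity = (-52.326, 52.326) km/h; light aircraft velocity = (-98.288, -98.288) km/h.
Velocity of drone relative to light aircraft = (-52.326, 52.326) − (-98.288, -98.288) = (45.962, 150.614) km/h.
Magnitude = |(45.962, 150.614)| = 157.471 km/h.

157.47 km/h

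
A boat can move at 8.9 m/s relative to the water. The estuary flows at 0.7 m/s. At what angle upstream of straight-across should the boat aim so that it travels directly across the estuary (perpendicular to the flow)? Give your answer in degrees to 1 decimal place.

To cancel the current, the upstream component of the boat's velocity must equal the flow: 8.9 sin θ = 0.7.
sin θ = 0.7 / 8.9 = 0.0787.
θ = arcsin(0.0787) = 4.511°.

4.5°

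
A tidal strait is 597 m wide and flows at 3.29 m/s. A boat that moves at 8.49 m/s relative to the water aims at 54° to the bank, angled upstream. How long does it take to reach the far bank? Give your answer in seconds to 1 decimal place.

The component of the boat's velocity perpendicular to the bank is 8.49 × sin 54° = 6.869 m/s.
The flow acts along the bank and has no component across it.
Time = 597 / 6.869 = 86.918 s.

86.9 s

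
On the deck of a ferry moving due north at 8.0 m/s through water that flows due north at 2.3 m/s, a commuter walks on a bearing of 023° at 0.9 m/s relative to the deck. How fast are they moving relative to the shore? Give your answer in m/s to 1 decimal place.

11.1 m/s

In east/north components (m/s): commuter relative to ferry = (0.352, 0.828); ferry relative to water = (0.000, 8.000); water relative to ground = (0.000, 2.300).
Sum = (0.352, 11.128) m/s.
Speed = |(0.352, 11.128)| = 11.134 m/s.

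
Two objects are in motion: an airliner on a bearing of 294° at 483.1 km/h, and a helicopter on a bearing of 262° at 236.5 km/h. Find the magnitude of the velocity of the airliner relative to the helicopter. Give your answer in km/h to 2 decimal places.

309.08 km/h

Taking east as x and north as y: airliner velocity = (-441.334, 196.494) km/h; helicopter velocity = (-234.198, -32.914) km/h.
Velocity of airliner relative to helicopter = (-441.334, 196.494) − (-234.198, -32.914) = (-207.135, 229.409) km/h.
Magnitude = |(-207.135, 229.409)| = 309.085 km/h.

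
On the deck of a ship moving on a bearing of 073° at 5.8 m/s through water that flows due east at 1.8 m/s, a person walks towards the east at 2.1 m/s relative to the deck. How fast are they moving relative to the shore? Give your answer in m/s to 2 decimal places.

In east/north components (m/s): person relative to ship = (2.100, 0.000); ship relative to water = (5.547, 1.696); water relative to ground = (1.800, 0.000).
Sum = (9.447, 1.696) m/s.
Speed = |(9.447, 1.696)| = 9.598 m/s.

9.60 m/s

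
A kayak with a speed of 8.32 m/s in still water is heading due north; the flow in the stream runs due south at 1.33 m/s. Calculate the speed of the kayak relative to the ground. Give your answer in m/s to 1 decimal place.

7.0 m/s

Taking east as x and north as y: velocity relative to the water = (0.000, 8.320) m/s; the water relative to ground = (0.000, -1.330) m/s.
Velocity relative to ground = (0.000, 8.320) + (0.000, -1.330) = (0.000, 6.990) m/s.
Speed = |(0.000, 6.990)| = 6.990 m/s.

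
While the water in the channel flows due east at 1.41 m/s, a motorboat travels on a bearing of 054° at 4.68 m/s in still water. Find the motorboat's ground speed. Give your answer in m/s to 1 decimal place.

5.9 m/s

Taking east as x and north as y: velocity relative to the water = (3.786, 2.751) m/s; the water relative to ground = (1.410, 0.000) m/s.
Velocity relative to ground = (3.786, 2.751) + (1.410, 0.000) = (5.196, 2.751) m/s.
Speed = |(5.196, 2.751)| = 5.879 m/s.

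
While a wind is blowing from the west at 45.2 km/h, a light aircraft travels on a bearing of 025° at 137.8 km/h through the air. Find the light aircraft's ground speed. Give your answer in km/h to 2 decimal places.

162.16 km/h

Taking east as x and north as y: velocity relative to the air = (58.237, 124.889) km/h; the air relative to ground = (45.200, 0.000) km/h.
Velocity relative to ground = (58.237, 124.889) + (45.200, 0.000) = (103.437, 124.889) km/h.
Speed = |(103.437, 124.889)| = 162.162 km/h.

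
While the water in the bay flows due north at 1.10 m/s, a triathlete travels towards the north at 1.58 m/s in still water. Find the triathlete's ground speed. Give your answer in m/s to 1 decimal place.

Taking east as x and north as y: velocity relative to the water = (0.000, 1.580) m/s; the water relative to ground = (0.000, 1.100) m/s.
Velocity relative to ground = (0.000, 1.580) + (0.000, 1.100) = (0.000, 2.680) m/s.
Speed = |(0.000, 2.680)| = 2.680 m/s.

2.7 m/s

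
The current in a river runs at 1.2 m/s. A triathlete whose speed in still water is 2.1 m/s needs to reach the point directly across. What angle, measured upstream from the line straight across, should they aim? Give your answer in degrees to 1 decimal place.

To cancel the current, the upstream component of the triathlete's velocity must equal the flow: 2.1 sin θ = 1.2.
sin θ = 1.2 / 2.1 = 0.5714.
θ = arcsin(0.5714) = 34.850°.

34.8°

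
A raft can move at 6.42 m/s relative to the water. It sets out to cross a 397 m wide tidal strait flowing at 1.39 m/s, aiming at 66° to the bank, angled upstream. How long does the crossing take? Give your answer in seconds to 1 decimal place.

67.7 s

The component of the raft's velocity perpendicular to the bank is 6.42 × sin 66° = 5.865 m/s.
Only the cross-stream component determines the crossing time; the current contributes nothing perpendicular to the bank.
Time = 397 / 5.865 = 67.690 s.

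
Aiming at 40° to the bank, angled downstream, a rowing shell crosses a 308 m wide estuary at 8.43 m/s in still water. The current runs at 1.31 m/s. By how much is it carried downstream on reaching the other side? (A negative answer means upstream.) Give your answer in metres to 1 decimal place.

Perpendicular speed = 5.419 m/s; crossing time = 308 / 5.419 = 56.840 s.
Net downstream speed = 7.768 m/s.
Drift = 7.768 × 56.840 = 441.521 m (downstream).

441.5 m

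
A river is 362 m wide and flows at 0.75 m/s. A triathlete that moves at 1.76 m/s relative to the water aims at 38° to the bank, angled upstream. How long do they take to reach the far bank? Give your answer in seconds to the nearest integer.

The component of the triathlete's velocity perpendicular to the bank is 1.76 × sin 38° = 1.084 m/s.
The flow acts along the bank and has no component across it.
Time = 362 / 1.084 = 334.083 s.

334 s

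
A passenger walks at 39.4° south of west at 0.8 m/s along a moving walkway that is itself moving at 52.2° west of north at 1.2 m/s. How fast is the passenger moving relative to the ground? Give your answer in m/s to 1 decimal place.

1.6 m/s

Taking east as x and north as y: moving walkway velocity = (-0.948, 0.735) m/s; passenger velocity relative to moving walkway = (-0.618, -0.508) m/s.
Velocity relative to ground = (-0.948, 0.735) + (-0.618, -0.508) = (-1.566, 0.228) m/s.
Speed = |(-1.566, 0.228)| = 1.583 m/s.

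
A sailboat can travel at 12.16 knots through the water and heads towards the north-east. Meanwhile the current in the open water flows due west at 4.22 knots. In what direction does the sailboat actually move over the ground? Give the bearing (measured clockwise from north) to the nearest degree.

027°

Taking east as x and north as y: velocity relative to the water = (8.598, 8.598) knots; the water relative to ground = (-4.220, 0.000) knots.
Velocity relative to ground = (8.598, 8.598) + (-4.220, 0.000) = (4.378, 8.598) knots.
Bearing = atan2(4.38, 8.60) = 26.99° clockwise from north.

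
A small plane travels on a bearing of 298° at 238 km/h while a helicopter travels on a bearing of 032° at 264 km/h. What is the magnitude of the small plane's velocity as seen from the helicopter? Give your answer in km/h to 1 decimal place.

Taking east as x and north as y: small plane velocity = (-210.142, 111.734) km/h; helicopter velocity = (139.899, 223.885) km/h.
Velocity of small plane relative to helicopter = (-210.142, 111.734) − (139.899, 223.885) = (-350.040, -112.150) km/h.
Magnitude = |(-350.040, -112.150)| = 367.568 km/h.

367.6 km/h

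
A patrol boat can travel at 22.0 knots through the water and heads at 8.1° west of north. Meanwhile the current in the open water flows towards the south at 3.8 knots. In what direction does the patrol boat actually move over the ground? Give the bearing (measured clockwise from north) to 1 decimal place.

350.2°

Taking east as x and north as y: velocity relative to the water = (-3.100, 21.781) knots; the water relative to ground = (0.000, -3.800) knots.
Velocity relative to ground = (-3.100, 21.781) + (0.000, -3.800) = (-3.100, 17.981) knots.
Bearing = atan2(-3.10, 17.98) = 350.22° clockwise from north.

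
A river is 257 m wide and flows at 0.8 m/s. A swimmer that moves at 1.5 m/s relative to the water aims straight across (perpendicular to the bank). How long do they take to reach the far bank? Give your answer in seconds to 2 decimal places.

The component of the swimmer's velocity perpendicular to the bank is 1.5 m/s.
The flow acts along the bank and has no component across it.
Time = 257 / 1.500 = 171.333 s.

171.33 s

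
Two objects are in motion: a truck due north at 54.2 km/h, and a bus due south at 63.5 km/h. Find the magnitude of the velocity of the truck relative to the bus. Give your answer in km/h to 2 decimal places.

117.70 km/h

Taking east as x and north as y: truck velocity = (0.000, 54.200) km/h; bus velocity = (0.000, -63.500) km/h.
Velocity of truck relative to bus = (0.000, 54.200) − (0.000, -63.500) = (0.000, 117.700) km/h.
Magnitude = |(0.000, 117.700)| = 117.700 km/h.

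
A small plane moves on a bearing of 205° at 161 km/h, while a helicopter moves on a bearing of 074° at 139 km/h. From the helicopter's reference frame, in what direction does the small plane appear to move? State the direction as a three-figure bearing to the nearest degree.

Taking east as x and north as y: small plane velocity = (-68.042, -145.916) km/h; helicopter velocity = (133.615, 38.314) km/h.
Velocity of small plane relative to helicopter = (-68.042, -145.916) − (133.615, 38.314) = (-201.657, -184.229) km/h.
Bearing = atan2(-201.66, -184.23) = 227.59° clockwise from north.

228°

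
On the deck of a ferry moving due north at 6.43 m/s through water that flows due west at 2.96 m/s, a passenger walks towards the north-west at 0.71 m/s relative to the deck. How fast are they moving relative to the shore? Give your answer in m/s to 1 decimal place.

In east/north components (m/s): passenger relative to ferry = (-0.502, 0.502); ferry relative to water = (0.000, 6.430); water relative to ground = (-2.960, 0.000).
Sum = (-3.462, 6.932) m/s.
Speed = |(-3.462, 6.932)| = 7.748 m/s.

7.7 m/s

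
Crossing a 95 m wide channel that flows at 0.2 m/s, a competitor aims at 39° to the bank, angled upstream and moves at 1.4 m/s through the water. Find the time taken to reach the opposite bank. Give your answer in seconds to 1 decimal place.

The component of the competitor's velocity perpendicular to the bank is 1.4 × sin 39° = 0.881 m/s.
The flow acts along the bank and has no component across it.
Time = 95 / 0.881 = 107.826 s.

107.8 s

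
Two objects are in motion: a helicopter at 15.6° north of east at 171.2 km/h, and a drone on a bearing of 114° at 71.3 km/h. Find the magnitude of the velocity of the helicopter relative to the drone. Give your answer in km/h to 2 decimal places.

Taking east as x and north as y: helicopter velocity = (164.893, 46.039) km/h; drone velocity = (65.136, -29.000) km/h.
Velocity of helicopter relative to drone = (164.893, 46.039) − (65.136, -29.000) = (99.758, 75.039) km/h.
Magnitude = |(99.758, 75.039)| = 124.830 km/h.

124.83 km/h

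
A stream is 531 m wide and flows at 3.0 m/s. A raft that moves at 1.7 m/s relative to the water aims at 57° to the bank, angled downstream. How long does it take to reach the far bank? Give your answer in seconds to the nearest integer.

372 s

The component of the raft's velocity perpendicular to the bank is 1.7 × sin 57° = 1.426 m/s.
Only the cross-stream component determines the crossing time; the current contributes nothing perpendicular to the bank.
Time = 531 / 1.426 = 372.438 s.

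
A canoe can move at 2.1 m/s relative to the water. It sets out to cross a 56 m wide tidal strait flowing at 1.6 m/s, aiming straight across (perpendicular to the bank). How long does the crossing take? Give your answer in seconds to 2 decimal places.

The component of the canoe's velocity perpendicular to the bank is 2.1 m/s.
The current is parallel to the bank, so it does not affect the crossing time.
Time = 56 / 2.100 = 26.667 s.

26.67 s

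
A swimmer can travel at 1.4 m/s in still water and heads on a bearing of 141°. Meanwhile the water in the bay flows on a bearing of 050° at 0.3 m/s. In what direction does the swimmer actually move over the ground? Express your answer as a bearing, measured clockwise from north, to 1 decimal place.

Taking east as x and north as y: velocity relative to the water = (0.881, -1.088) m/s; the water relative to ground = (0.230, 0.193) m/s.
Velocity relative to ground = (0.881, -1.088) + (0.230, 0.193) = (1.111, -0.895) m/s.
Bearing = atan2(1.11, -0.90) = 128.86° clockwise from north.

128.9°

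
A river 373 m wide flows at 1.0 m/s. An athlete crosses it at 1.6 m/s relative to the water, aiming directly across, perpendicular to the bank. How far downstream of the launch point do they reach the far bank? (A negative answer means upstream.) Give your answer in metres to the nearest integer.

Perpendicular speed = 1.600 m/s; crossing time = 373 / 1.600 = 233.125 s.
Net downstream speed = 1.000 m/s.
Drift = 1.000 × 233.125 = 233.125 m (downstream).

233 m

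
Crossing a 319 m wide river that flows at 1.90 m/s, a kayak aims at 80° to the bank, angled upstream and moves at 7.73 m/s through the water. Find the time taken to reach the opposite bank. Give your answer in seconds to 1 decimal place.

The component of the kayak's velocity perpendicular to the bank is 7.73 × sin 80° = 7.613 m/s.
The flow acts along the bank and has no component across it.
Time = 319 / 7.613 = 41.904 s.

41.9 s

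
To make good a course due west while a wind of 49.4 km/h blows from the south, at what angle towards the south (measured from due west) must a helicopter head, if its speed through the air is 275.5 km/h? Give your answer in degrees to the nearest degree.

10°

The wind pushes perpendicular to the desired track; the heading must have a component into the wind equal to 49.4 km/h: 275.5 sin θ = 49.4.
sin θ = 0.1793, so θ = 10.330°.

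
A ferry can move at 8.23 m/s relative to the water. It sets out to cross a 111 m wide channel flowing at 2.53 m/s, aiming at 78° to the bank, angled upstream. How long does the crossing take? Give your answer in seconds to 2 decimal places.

13.79 s

The component of the ferry's velocity perpendicular to the bank is 8.23 × sin 78° = 8.050 m/s.
The flow acts along the bank and has no component across it.
Time = 111 / 8.050 = 13.789 s.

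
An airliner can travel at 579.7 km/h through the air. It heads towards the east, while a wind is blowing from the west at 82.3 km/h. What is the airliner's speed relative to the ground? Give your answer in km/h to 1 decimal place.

Taking east as x and north as y: velocity relative to the air = (579.700, 0.000) km/h; the air relative to ground = (82.300, 0.000) km/h.
Velocity relative to ground = (579.700, 0.000) + (82.300, 0.000) = (662.000, 0.000) km/h.
Speed = |(662.000, 0.000)| = 662.000 km/h.

662.0 km/h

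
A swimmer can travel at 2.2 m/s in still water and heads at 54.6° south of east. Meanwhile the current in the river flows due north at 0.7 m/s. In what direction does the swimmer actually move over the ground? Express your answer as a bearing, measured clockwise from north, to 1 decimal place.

Taking east as x and north as y: velocity relative to the water = (1.274, -1.793) m/s; the water relative to ground = (0.000, 0.700) m/s.
Velocity relative to ground = (1.274, -1.793) + (0.000, 0.700) = (1.274, -1.093) m/s.
Bearing = atan2(1.27, -1.09) = 130.63° clockwise from north.

130.6°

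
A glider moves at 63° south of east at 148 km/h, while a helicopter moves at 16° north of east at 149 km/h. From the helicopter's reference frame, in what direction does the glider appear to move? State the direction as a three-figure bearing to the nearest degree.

204°

Taking east as x and north as y: glider velocity = (67.191, -131.869) km/h; helicopter velocity = (143.228, 41.070) km/h.
Velocity of glider relative to helicopter = (67.191, -131.869) − (143.228, 41.070) = (-76.037, -172.939) km/h.
Bearing = atan2(-76.04, -172.94) = 203.73° clockwise from north.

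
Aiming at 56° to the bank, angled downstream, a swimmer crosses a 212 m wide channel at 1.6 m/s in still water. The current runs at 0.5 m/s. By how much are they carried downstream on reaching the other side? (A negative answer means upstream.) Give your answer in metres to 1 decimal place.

222.9 m

Perpendicular speed = 1.326 m/s; crossing time = 212 / 1.326 = 159.824 s.
Net downstream speed = 1.395 m/s.
Drift = 1.395 × 159.824 = 222.908 m (downstream).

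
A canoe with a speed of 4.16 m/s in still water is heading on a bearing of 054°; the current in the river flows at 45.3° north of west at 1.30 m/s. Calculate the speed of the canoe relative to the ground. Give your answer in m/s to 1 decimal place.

4.2 m/s

Taking east as x and north as y: velocity relative to the water = (3.366, 2.445) m/s; the water relative to ground = (-0.914, 0.924) m/s.
Velocity relative to ground = (3.366, 2.445) + (-0.914, 0.924) = (2.451, 3.369) m/s.
Speed = |(2.451, 3.369)| = 4.166 m/s.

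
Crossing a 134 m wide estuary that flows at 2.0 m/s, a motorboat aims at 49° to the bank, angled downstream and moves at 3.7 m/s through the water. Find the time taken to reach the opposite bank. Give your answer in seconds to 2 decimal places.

The component of the motorboat's velocity perpendicular to the bank is 3.7 × sin 49° = 2.792 m/s.
Only the cross-stream component determines the crossing time; the current contributes nothing perpendicular to the bank.
Time = 134 / 2.792 = 47.987 s.

47.99 s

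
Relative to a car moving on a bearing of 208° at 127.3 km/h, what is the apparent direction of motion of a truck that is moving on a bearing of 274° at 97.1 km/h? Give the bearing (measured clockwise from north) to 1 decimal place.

342.7°

Taking east as x and north as y: truck velocity = (-96.863, 6.773) km/h; car velocity = (-59.764, -112.399) km/h.
Velocity of truck relative to car = (-96.863, 6.773) − (-59.764, -112.399) = (-37.100, 119.173) km/h.
Bearing = atan2(-37.10, 119.17) = 342.71° clockwise from north.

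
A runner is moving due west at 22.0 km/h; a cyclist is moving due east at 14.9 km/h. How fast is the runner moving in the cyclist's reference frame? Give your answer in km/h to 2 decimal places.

36.90 km/h

Taking east as x and north as y: runner velocity = (-22.000, 0.000) km/h; cyclist velocity = (14.900, 0.000) km/h.
Velocity of runner relative to cyclist = (-22.000, 0.000) − (14.900, 0.000) = (-36.900, 0.000) km/h.
Magnitude = |(-36.900, 0.000)| = 36.900 km/h.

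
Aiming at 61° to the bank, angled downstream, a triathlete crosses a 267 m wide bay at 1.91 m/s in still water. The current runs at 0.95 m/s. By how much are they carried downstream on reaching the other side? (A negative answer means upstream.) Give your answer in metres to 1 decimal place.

299.8 m

Perpendicular speed = 1.671 m/s; crossing time = 267 / 1.671 = 159.830 s.
Net downstream speed = 1.876 m/s.
Drift = 1.876 × 159.830 = 299.839 m (downstream).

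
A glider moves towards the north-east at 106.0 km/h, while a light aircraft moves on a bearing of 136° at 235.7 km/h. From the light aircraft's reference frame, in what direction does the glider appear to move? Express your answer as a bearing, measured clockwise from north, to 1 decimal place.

340.0°

Taking east as x and north as y: glider velocity = (74.953, 74.953) km/h; light aircraft velocity = (163.731, -169.548) km/h.
Velocity of glider relative to light aircraft = (74.953, 74.953) − (163.731, -169.548) = (-88.778, 244.502) km/h.
Bearing = atan2(-88.78, 244.50) = 340.04° clockwise from north.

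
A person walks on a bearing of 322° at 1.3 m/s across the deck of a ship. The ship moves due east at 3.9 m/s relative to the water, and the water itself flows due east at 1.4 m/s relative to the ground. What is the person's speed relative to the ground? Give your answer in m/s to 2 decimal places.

4.61 m/s

In east/north components (m/s): person relative to ship = (-0.800, 1.024); ship relative to water = (3.900, 0.000); water relative to ground = (1.400, 0.000).
Sum = (4.500, 1.024) m/s.
Speed = |(4.500, 1.024)| = 4.615 m/s.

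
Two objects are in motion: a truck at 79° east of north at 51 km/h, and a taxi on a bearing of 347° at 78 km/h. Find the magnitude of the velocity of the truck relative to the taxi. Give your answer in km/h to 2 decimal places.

94.67 km/h

Taking east as x and north as y: truck velocity = (50.063, 9.731) km/h; taxi velocity = (-17.546, 76.001) km/h.
Velocity of truck relative to taxi = (50.063, 9.731) − (-17.546, 76.001) = (67.609, -66.270) km/h.
Magnitude = |(67.609, -66.270)| = 94.671 km/h.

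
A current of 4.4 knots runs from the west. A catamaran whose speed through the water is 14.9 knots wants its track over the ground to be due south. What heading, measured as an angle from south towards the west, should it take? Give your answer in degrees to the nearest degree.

17°

The current pushes perpendicular to the desired track; the heading must have a component into the current equal to 4.4 knots: 14.9 sin θ = 4.4.
sin θ = 0.2953, so θ = 17.176°.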